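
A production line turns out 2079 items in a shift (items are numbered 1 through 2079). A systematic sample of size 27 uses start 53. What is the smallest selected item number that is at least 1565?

1593

k = 2079/27 = 77
Steps past start: ⌈(1565 − 53)/77⌉ = ⌈1512/77⌉ = 20
Selected item: 53 + 20×77 = 1593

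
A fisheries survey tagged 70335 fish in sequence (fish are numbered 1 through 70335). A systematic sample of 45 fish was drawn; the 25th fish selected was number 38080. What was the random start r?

k = 70335/45 = 1563
r = 38080 − (25−1)×1563 = 38080 − 37512 = 568

568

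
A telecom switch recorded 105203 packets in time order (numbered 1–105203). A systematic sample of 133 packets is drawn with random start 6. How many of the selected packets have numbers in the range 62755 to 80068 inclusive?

22

k = 105203/133 = 791
First selection ≥ 62755: 6 + ⌈(62755−6)/791⌉·791 = 6 + 80×791 = 63286
Last selection ≤ 80068: 6 + ⌊(80068−6)/791⌋·791 = 6 + 101×791 = 79897
Count = 101 − 80 + 1 = 22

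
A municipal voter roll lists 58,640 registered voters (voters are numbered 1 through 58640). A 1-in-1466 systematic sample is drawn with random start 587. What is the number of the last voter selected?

k = 1466
40th selection = r + (40−1)·k = 587 + 39×1466 = 587 + 57174 = 57761

57761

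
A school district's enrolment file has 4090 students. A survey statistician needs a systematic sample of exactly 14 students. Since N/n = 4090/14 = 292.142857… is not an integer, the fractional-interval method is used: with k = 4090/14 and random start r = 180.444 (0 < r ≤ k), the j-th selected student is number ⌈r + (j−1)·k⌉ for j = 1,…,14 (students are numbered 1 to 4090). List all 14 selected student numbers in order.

181, 473, 765, 1057, 1350, 1642, 1934, 2226, 2518, 2810, 3102, 3395, 3687, 3979

j=1: r + 0k = 180.444 → ⌈·⌉ = 181
j=2: r + 1k = 472.586857… → ⌈·⌉ = 473
j=3: r + 2k = 764.729714… → ⌈·⌉ = 765
j=4: r + 3k = 1056.872571… → ⌈·⌉ = 1057
j=5: r + 4k = 1349.015428… → ⌈·⌉ = 1350
j=6: r + 5k = 1641.158285… → ⌈·⌉ = 1642
j=7: r + 6k = 1933.301142… → ⌈·⌉ = 1934
j=8: r + 7k = 2225.444 → ⌈·⌉ = 2226
j=9: r + 8k = 2517.586857… → ⌈·⌉ = 2518
j=10: r + 9k = 2809.729714… → ⌈·⌉ = 2810
j=11: r + 10k = 3101.872571… → ⌈·⌉ = 3102
j=12: r + 11k = 3394.015428… → ⌈·⌉ = 3395
j=13: r + 12k = 3686.158285… → ⌈·⌉ = 3687
j=14: r + 13k = 3978.301142… → ⌈·⌉ = 3979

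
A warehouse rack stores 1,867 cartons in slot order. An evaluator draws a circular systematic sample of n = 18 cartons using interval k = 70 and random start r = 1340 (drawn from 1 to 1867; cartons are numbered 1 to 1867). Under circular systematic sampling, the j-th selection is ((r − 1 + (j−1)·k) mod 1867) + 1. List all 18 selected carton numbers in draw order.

Selection 1: 1340
Selection 2: 1340 + 70 = 1410
Selection 3: 1410 + 70 = 1480
Selection 4: 1480 + 70 = 1550
Selection 5: 1550 + 70 = 1620
Selection 6: 1620 + 70 = 1690
Selection 7: 1690 + 70 = 1760
Selection 8: 1760 + 70 = 1830
Selection 9: 1830 + 70 = 1900 → 1900 − 1867 = 33
Selection 10: 33 + 70 = 103
Selection 11: 103 + 70 = 173
Selection 12: 173 + 70 = 243
Selection 13: 243 + 70 = 313
Selection 14: 313 + 70 = 383
Selection 15: 383 + 70 = 453
Selection 16: 453 + 70 = 523
Selection 17: 523 + 70 = 593
Selection 18: 593 + 70 = 663

1340, 1410, 1480, 1550, 1620, 1690, 1760, 1830, 33, 103, 173, 243, 313, 383, 453, 523, 593, 663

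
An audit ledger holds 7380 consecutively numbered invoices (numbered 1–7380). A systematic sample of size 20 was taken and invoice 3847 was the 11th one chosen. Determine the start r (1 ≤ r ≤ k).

k = 7380/20 = 369
r = 3847 − (11−1)×369 = 3847 − 3690 = 157

157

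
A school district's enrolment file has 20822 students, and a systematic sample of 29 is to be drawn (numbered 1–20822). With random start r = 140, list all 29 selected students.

k = N/n = 20822/29 = 718
student 1: 140
student 2: 140 + 718 = 858
student 3: 858 + 718 = 1576
student 4: 1576 + 718 = 2294
student 5: 2294 + 718 = 3012
student 6: 3012 + 718 = 3730
student 7: 3730 + 718 = 4448
student 8: 4448 + 718 = 5166
student 9: 5166 + 718 = 5884
student 10: 5884 + 718 = 6602
student 11: 6602 + 718 = 7320
student 12: 7320 + 718 = 8038
student 13: 8038 + 718 = 8756
student 14: 8756 + 718 = 9474
student 15: 9474 + 718 = 10192
student 16: 10192 + 718 = 10910
student 17: 10910 + 718 = 11628
student 18: 11628 + 718 = 12346
student 19: 12346 + 718 = 13064
student 20: 13064 + 718 = 13782
student 21: 13782 + 718 = 14500
student 22: 14500 + 718 = 15218
student 23: 15218 + 718 = 15936
student 24: 15936 + 718 = 16654
student 25: 16654 + 718 = 17372
student 26: 17372 + 718 = 18090
student 27: 18090 + 718 = 18808
student 28: 18808 + 718 = 19526
student 29: 19526 + 718 = 20244

140, 858, 1576, 2294, 3012, 3730, 4448, 5166, 5884, 6602, 7320, 8038, 8756, 9474, 10192, 10910, 11628, 12346, 13064, 13782, 14500, 15218, 15936, 16654, 17372, 18090, 18808, 19526, 20244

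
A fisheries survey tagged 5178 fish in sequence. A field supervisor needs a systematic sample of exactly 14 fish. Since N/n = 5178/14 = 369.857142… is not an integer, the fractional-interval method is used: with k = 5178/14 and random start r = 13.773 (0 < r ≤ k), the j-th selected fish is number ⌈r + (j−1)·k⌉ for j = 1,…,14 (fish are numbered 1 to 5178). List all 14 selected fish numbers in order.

j=1: r + 0k = 13.773 → ⌈·⌉ = 14
j=2: r + 1k = 383.630142… → ⌈·⌉ = 384
j=3: r + 2k = 753.487285… → ⌈·⌉ = 754
j=4: r + 3k = 1123.344428… → ⌈·⌉ = 1124
j=5: r + 4k = 1493.201571… → ⌈·⌉ = 1494
j=6: r + 5k = 1863.058714… → ⌈·⌉ = 1864
j=7: r + 6k = 2232.915857… → ⌈·⌉ = 2233
j=8: r + 7k = 2602.773 → ⌈·⌉ = 2603
j=9: r + 8k = 2972.630142… → ⌈·⌉ = 2973
j=10: r + 9k = 3342.487285… → ⌈·⌉ = 3343
j=11: r + 10k = 3712.344428… → ⌈·⌉ = 3713
j=12: r + 11k = 4082.201571… → ⌈·⌉ = 4083
j=13: r + 12k = 4452.058714… → ⌈·⌉ = 4453
j=14: r + 13k = 4821.915857… → ⌈·⌉ = 4822

14, 384, 754, 1124, 1494, 1864, 2233, 2603, 2973, 3343, 3713, 4083, 4453, 4822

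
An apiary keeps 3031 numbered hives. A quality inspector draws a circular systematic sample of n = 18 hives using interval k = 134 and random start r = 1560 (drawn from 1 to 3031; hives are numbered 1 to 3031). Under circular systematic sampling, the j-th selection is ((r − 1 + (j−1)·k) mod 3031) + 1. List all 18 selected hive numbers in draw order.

1560, 1694, 1828, 1962, 2096, 2230, 2364, 2498, 2632, 2766, 2900, 3, 137, 271, 405, 539, 673, 807

Selection 1: 1560
Selection 2: 1560 + 134 = 1694
Selection 3: 1694 + 134 = 1828
Selection 4: 1828 + 134 = 1962
Selection 5: 1962 + 134 = 2096
Selection 6: 2096 + 134 = 2230
Selection 7: 2230 + 134 = 2364
Selection 8: 2364 + 134 = 2498
Selection 9: 2498 + 134 = 2632
Selection 10: 2632 + 134 = 2766
Selection 11: 2766 + 134 = 2900
Selection 12: 2900 + 134 = 3034 → 3034 − 3031 = 3
Selection 13: 3 + 134 = 137
Selection 14: 137 + 134 = 271
Selection 15: 271 + 134 = 405
Selection 16: 405 + 134 = 539
Selection 17: 539 + 134 = 673
Selection 18: 673 + 134 = 807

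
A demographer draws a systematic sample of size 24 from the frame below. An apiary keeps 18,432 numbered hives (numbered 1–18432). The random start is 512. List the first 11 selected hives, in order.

512, 1280, 2048, 2816, 3584, 4352, 5120, 5888, 6656, 7424, 8192

k = N/n = 18432/24 = 768
hive 1: 512
hive 2: 512 + 768 = 1280
hive 3: 1280 + 768 = 2048
hive 4: 2048 + 768 = 2816
hive 5: 2816 + 768 = 3584
hive 6: 3584 + 768 = 4352
hive 7: 4352 + 768 = 5120
hive 8: 5120 + 768 = 5888
hive 9: 5888 + 768 = 6656
hive 10: 6656 + 768 = 7424
hive 11: 7424 + 768 = 8192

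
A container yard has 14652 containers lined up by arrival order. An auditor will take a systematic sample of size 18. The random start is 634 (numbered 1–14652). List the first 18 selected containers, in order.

k = N/n = 14652/18 = 814
container 1: 634
container 2: 634 + 814 = 1448
container 3: 1448 + 814 = 2262
container 4: 2262 + 814 = 3076
container 5: 3076 + 814 = 3890
container 6: 3890 + 814 = 4704
container 7: 4704 + 814 = 5518
container 8: 5518 + 814 = 6332
container 9: 6332 + 814 = 7146
container 10: 7146 + 814 = 7960
container 11: 7960 + 814 = 8774
container 12: 8774 + 814 = 9588
container 13: 9588 + 814 = 10402
container 14: 10402 + 814 = 11216
container 15: 11216 + 814 = 12030
container 16: 12030 + 814 = 12844
container 17: 12844 + 814 = 13658
container 18: 13658 + 814 = 14472

634, 1448, 2262, 3076, 3890, 4704, 5518, 6332, 7146, 7960, 8774, 9588, 10402, 11216, 12030, 12844, 13658, 14472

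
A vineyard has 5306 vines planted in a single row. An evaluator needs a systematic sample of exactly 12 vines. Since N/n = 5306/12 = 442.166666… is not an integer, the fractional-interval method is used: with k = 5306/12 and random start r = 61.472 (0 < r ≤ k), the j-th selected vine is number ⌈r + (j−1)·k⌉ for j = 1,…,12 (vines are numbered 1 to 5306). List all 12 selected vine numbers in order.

j=1: r + 0k = 61.472 → ⌈·⌉ = 62
j=2: r + 1k = 503.638666… → ⌈·⌉ = 504
j=3: r + 2k = 945.805333… → ⌈·⌉ = 946
j=4: r + 3k = 1387.972 → ⌈·⌉ = 1388
j=5: r + 4k = 1830.138666… → ⌈·⌉ = 1831
j=6: r + 5k = 2272.305333… → ⌈·⌉ = 2273
j=7: r + 6k = 2714.472 → ⌈·⌉ = 2715
j=8: r + 7k = 3156.638666… → ⌈·⌉ = 3157
j=9: r + 8k = 3598.805333… → ⌈·⌉ = 3599
j=10: r + 9k = 4040.972 → ⌈·⌉ = 4041
j=11: r + 10k = 4483.138666… → ⌈·⌉ = 4484
j=12: r + 11k = 4925.305333… → ⌈·⌉ = 4926

62, 504, 946, 1388, 1831, 2273, 2715, 3157, 3599, 4041, 4484, 4926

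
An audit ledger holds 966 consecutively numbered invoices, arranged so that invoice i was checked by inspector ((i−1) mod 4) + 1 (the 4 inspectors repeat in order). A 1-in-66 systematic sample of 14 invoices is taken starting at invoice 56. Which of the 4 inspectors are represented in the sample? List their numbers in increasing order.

2, 4

Consecutive selections differ by k = 66, so their inspector numbers differ by 66 mod 4 = 2.
gcd(66, 4) = 2, so the sample visits 4/2 = 2 distinct residues mod 4.
Start 56 is inspector 4; the inspectors hit are 2, 4.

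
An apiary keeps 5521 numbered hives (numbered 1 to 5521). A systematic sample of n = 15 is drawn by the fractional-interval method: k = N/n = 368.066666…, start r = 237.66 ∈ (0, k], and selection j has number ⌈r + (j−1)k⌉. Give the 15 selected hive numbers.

238, 606, 974, 1342, 1710, 2078, 2447, 2815, 3183, 3551, 3919, 4287, 4655, 5023, 5391

j=1: r + 0k = 237.66 → ⌈·⌉ = 238
j=2: r + 1k = 605.726666… → ⌈·⌉ = 606
j=3: r + 2k = 973.793333… → ⌈·⌉ = 974
j=4: r + 3k = 1341.86 → ⌈·⌉ = 1342
j=5: r + 4k = 1709.926666… → ⌈·⌉ = 1710
j=6: r + 5k = 2077.993333… → ⌈·⌉ = 2078
j=7: r + 6k = 2446.06 → ⌈·⌉ = 2447
j=8: r + 7k = 2814.126666… → ⌈·⌉ = 2815
j=9: r + 8k = 3182.193333… → ⌈·⌉ = 3183
j=10: r + 9k = 3550.26 → ⌈·⌉ = 3551
j=11: r + 10k = 3918.326666… → ⌈·⌉ = 3919
j=12: r + 11k = 4286.393333… → ⌈·⌉ = 4287
j=13: r + 12k = 4654.46 → ⌈·⌉ = 4655
j=14: r + 13k = 5022.526666… → ⌈·⌉ = 5023
j=15: r + 14k = 5390.593333… → ⌈·⌉ = 5391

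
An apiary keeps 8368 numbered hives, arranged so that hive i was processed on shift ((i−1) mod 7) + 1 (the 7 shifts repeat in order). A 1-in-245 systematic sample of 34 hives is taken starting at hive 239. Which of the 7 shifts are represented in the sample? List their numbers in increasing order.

1

Consecutive selections differ by k = 245, so their shift numbers differ by 245 mod 7 = 0.
gcd(245, 7) = 7, so the sample visits 7/7 = 1 distinct residues mod 7.
Start 239 is shift 1; the shifts hit are 1.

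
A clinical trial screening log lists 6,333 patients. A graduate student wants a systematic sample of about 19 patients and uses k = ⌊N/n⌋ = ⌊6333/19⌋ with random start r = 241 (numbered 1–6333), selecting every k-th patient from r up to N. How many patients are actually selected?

k = ⌊6333/19⌋ = 333
Achieved size = ⌊(6333 − 241)/333⌋ + 1 = ⌊6092/333⌋ + 1 = 18 + 1 = 19
(last selection: 241 + 18×333 = 6235 ≤ 6333; next would be 6568 > 6333)

19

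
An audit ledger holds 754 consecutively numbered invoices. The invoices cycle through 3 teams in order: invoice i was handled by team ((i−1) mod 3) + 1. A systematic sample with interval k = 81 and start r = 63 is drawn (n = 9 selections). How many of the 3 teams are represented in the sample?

1

Consecutive selections differ by k = 81, so their team numbers differ by 81 mod 3 = 0.
gcd(81, 3) = 3, so the sample visits 3/3 = 1 distinct residues mod 3.
Start 63 is team 3; the teams hit are 3.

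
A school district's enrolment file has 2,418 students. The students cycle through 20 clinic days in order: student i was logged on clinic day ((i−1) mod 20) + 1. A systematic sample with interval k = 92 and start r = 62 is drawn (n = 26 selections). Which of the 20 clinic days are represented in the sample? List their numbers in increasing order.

2, 6, 10, 14, 18

Consecutive selections differ by k = 92, so their clinic day numbers differ by 92 mod 20 = 12.
gcd(92, 20) = 4, so the sample visits 20/4 = 5 distinct residues mod 20.
Start 62 is clinic day 2; the clinic days hit are 2, 6, 10, 14, 18.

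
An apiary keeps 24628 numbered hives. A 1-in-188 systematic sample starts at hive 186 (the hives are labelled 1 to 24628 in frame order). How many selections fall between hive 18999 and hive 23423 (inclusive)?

k = 188
First selection ≥ 18999: 186 + ⌈(18999−186)/188⌉·188 = 186 + 101×188 = 19174
Last selection ≤ 23423: 186 + ⌊(23423−186)/188⌋·188 = 186 + 123×188 = 23310
Count = 123 − 101 + 1 = 23

23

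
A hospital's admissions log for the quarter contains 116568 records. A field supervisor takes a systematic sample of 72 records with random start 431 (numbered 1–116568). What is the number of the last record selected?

k = 116568/72 = 1619
72nd selection = r + (72−1)·k = 431 + 71×1619 = 431 + 114949 = 115380

115380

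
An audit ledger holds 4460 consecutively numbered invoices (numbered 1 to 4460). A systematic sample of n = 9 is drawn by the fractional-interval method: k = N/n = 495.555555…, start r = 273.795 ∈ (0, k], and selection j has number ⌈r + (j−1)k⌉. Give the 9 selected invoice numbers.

j=1: r + 0k = 273.795 → ⌈·⌉ = 274
j=2: r + 1k = 769.350555… → ⌈·⌉ = 770
j=3: r + 2k = 1264.906111… → ⌈·⌉ = 1265
j=4: r + 3k = 1760.461666… → ⌈·⌉ = 1761
j=5: r + 4k = 2256.017222… → ⌈·⌉ = 2257
j=6: r + 5k = 2751.572777… → ⌈·⌉ = 2752
j=7: r + 6k = 3247.128333… → ⌈·⌉ = 3248
j=8: r + 7k = 3742.683888… → ⌈·⌉ = 3743
j=9: r + 8k = 4238.239444… → ⌈·⌉ = 4239

274, 770, 1265, 1761, 2257, 2752, 3248, 3743, 4239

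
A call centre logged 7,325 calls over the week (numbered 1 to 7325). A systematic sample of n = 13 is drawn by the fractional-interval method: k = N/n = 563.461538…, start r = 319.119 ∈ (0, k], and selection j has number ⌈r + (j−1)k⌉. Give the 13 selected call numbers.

320, 883, 1447, 2010, 2573, 3137, 3700, 4264, 4827, 5391, 5954, 6518, 7081

j=1: r + 0k = 319.119 → ⌈·⌉ = 320
j=2: r + 1k = 882.580538… → ⌈·⌉ = 883
j=3: r + 2k = 1446.042076… → ⌈·⌉ = 1447
j=4: r + 3k = 2009.503615… → ⌈·⌉ = 2010
j=5: r + 4k = 2572.965153… → ⌈·⌉ = 2573
j=6: r + 5k = 3136.426692… → ⌈·⌉ = 3137
j=7: r + 6k = 3699.888230… → ⌈·⌉ = 3700
j=8: r + 7k = 4263.349769… → ⌈·⌉ = 4264
j=9: r + 8k = 4826.811307… → ⌈·⌉ = 4827
j=10: r + 9k = 5390.272846… → ⌈·⌉ = 5391
j=11: r + 10k = 5953.734384… → ⌈·⌉ = 5954
j=12: r + 11k = 6517.195923… → ⌈·⌉ = 6518
j=13: r + 12k = 7080.657461… → ⌈·⌉ = 7081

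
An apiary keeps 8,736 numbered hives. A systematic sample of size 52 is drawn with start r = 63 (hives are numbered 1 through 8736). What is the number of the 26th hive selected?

4263

k = 8736/52 = 168
26th selection = r + (26−1)·k = 63 + 25×168 = 63 + 4200 = 4263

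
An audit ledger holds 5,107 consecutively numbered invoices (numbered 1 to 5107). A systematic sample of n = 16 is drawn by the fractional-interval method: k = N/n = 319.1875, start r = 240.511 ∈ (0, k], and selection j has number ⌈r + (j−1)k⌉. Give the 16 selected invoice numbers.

j=1: r + 0k = 240.511 → ⌈·⌉ = 241
j=2: r + 1k = 559.6985 → ⌈·⌉ = 560
j=3: r + 2k = 878.886 → ⌈·⌉ = 879
j=4: r + 3k = 1198.0735 → ⌈·⌉ = 1199
j=5: r + 4k = 1517.261 → ⌈·⌉ = 1518
j=6: r + 5k = 1836.4485 → ⌈·⌉ = 1837
j=7: r + 6k = 2155.636 → ⌈·⌉ = 2156
j=8: r + 7k = 2474.8235 → ⌈·⌉ = 2475
j=9: r + 8k = 2794.011 → ⌈·⌉ = 2795
j=10: r + 9k = 3113.1985 → ⌈·⌉ = 3114
j=11: r + 10k = 3432.386 → ⌈·⌉ = 3433
j=12: r + 11k = 3751.5735 → ⌈·⌉ = 3752
j=13: r + 12k = 4070.761 → ⌈·⌉ = 4071
j=14: r + 13k = 4389.9485 → ⌈·⌉ = 4390
j=15: r + 14k = 4709.136 → ⌈·⌉ = 4710
j=16: r + 15k = 5028.3235 → ⌈·⌉ = 5029

241, 560, 879, 1199, 1518, 1837, 2156, 2475, 2795, 3114, 3433, 3752, 4071, 4390, 4710, 5029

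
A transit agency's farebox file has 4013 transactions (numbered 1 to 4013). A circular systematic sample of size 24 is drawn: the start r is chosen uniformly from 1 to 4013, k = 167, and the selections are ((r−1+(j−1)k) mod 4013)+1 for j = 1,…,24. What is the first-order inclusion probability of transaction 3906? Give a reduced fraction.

For each position j, as r ranges over 1…4013 the j-th selection hits every transaction exactly once, so transaction 3906 is selected for exactly 24 of the 4013 starts.
Inclusion probability = 24/4013.

24/4013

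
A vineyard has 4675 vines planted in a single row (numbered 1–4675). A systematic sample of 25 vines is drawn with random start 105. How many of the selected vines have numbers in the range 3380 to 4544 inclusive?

k = 4675/25 = 187
First selection ≥ 3380: 105 + ⌈(3380−105)/187⌉·187 = 105 + 18×187 = 3471
Last selection ≤ 4544: 105 + ⌊(4544−105)/187⌋·187 = 105 + 23×187 = 4406
Count = 23 − 18 + 1 = 6

6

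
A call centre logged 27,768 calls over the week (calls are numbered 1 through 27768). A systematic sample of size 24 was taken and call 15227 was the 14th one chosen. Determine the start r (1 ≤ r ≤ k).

186

k = 27768/24 = 1157
r = 15227 − (14−1)×1157 = 15227 − 15041 = 186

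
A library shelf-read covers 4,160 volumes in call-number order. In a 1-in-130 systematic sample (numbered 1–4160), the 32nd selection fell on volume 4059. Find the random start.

29

k = 130
r = 4059 − (32−1)×130 = 4059 − 4030 = 29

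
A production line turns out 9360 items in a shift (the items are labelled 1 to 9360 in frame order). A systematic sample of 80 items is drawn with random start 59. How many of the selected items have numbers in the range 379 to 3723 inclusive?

29

k = 9360/80 = 117
First selection ≥ 379: 59 + ⌈(379−59)/117⌉·117 = 59 + 3×117 = 410
Last selection ≤ 3723: 59 + ⌊(3723−59)/117⌋·117 = 59 + 31×117 = 3686
Count = 31 − 3 + 1 = 29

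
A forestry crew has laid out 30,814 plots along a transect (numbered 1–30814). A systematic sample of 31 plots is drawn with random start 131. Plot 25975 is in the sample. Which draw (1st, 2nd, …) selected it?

27

k = 30814/31 = 994
position = (25975 − 131)/994 + 1 = 25844/994 + 1 = 26 + 1 = 27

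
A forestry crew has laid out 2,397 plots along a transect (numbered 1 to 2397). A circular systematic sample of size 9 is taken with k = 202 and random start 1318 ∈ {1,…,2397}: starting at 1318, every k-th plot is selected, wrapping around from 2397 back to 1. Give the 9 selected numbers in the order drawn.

1318, 1520, 1722, 1924, 2126, 2328, 133, 335, 537

Selection 1: 1318
Selection 2: 1318 + 202 = 1520
Selection 3: 1520 + 202 = 1722
Selection 4: 1722 + 202 = 1924
Selection 5: 1924 + 202 = 2126
Selection 6: 2126 + 202 = 2328
Selection 7: 2328 + 202 = 2530 → 2530 − 2397 = 133
Selection 8: 133 + 202 = 335
Selection 9: 335 + 202 = 537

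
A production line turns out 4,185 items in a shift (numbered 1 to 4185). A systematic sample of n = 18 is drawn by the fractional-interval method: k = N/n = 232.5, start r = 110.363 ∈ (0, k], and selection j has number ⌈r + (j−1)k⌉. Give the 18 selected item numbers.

j=1: r + 0k = 110.363 → ⌈·⌉ = 111
j=2: r + 1k = 342.863 → ⌈·⌉ = 343
j=3: r + 2k = 575.363 → ⌈·⌉ = 576
j=4: r + 3k = 807.863 → ⌈·⌉ = 808
j=5: r + 4k = 1040.363 → ⌈·⌉ = 1041
j=6: r + 5k = 1272.863 → ⌈·⌉ = 1273
j=7: r + 6k = 1505.363 → ⌈·⌉ = 1506
j=8: r + 7k = 1737.863 → ⌈·⌉ = 1738
j=9: r + 8k = 1970.363 → ⌈·⌉ = 1971
j=10: r + 9k = 2202.863 → ⌈·⌉ = 2203
j=11: r + 10k = 2435.363 → ⌈·⌉ = 2436
j=12: r + 11k = 2667.863 → ⌈·⌉ = 2668
j=13: r + 12k = 2900.363 → ⌈·⌉ = 2901
j=14: r + 13k = 3132.863 → ⌈·⌉ = 3133
j=15: r + 14k = 3365.363 → ⌈·⌉ = 3366
j=16: r + 15k = 3597.863 → ⌈·⌉ = 3598
j=17: r + 16k = 3830.363 → ⌈·⌉ = 3831
j=18: r + 17k = 4062.863 → ⌈·⌉ = 4063

111, 343, 576, 808, 1041, 1273, 1506, 1738, 1971, 2203, 2436, 2668, 2901, 3133, 3366, 3598, 3831, 4063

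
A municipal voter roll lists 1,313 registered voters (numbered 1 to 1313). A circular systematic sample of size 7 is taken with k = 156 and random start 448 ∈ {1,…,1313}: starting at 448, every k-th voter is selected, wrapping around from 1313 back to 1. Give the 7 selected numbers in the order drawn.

448, 604, 760, 916, 1072, 1228, 71

Selection 1: 448
Selection 2: 448 + 156 = 604
Selection 3: 604 + 156 = 760
Selection 4: 760 + 156 = 916
Selection 5: 916 + 156 = 1072
Selection 6: 1072 + 156 = 1228
Selection 7: 1228 + 156 = 1384 → 1384 − 1313 = 71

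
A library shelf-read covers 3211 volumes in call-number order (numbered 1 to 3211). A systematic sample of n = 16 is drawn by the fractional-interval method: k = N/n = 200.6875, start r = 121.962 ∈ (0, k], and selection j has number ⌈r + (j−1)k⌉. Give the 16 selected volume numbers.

122, 323, 524, 725, 925, 1126, 1327, 1527, 1728, 1929, 2129, 2330, 2531, 2731, 2932, 3133

j=1: r + 0k = 121.962 → ⌈·⌉ = 122
j=2: r + 1k = 322.6495 → ⌈·⌉ = 323
j=3: r + 2k = 523.337 → ⌈·⌉ = 524
j=4: r + 3k = 724.0245 → ⌈·⌉ = 725
j=5: r + 4k = 924.712 → ⌈·⌉ = 925
j=6: r + 5k = 1125.3995 → ⌈·⌉ = 1126
j=7: r + 6k = 1326.087 → ⌈·⌉ = 1327
j=8: r + 7k = 1526.7745 → ⌈·⌉ = 1527
j=9: r + 8k = 1727.462 → ⌈·⌉ = 1728
j=10: r + 9k = 1928.1495 → ⌈·⌉ = 1929
j=11: r + 10k = 2128.837 → ⌈·⌉ = 2129
j=12: r + 11k = 2329.5245 → ⌈·⌉ = 2330
j=13: r + 12k = 2530.212 → ⌈·⌉ = 2531
j=14: r + 13k = 2730.8995 → ⌈·⌉ = 2731
j=15: r + 14k = 2931.587 → ⌈·⌉ = 2932
j=16: r + 15k = 3132.2745 → ⌈·⌉ = 3133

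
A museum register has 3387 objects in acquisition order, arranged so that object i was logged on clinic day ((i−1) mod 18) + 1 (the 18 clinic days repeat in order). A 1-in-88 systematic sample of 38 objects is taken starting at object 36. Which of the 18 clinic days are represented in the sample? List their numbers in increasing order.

2, 4, 6, 8, 10, 12, 14, 16, 18

Consecutive selections differ by k = 88, so their clinic day numbers differ by 88 mod 18 = 16.
gcd(88, 18) = 2, so the sample visits 18/2 = 9 distinct residues mod 18.
Start 36 is clinic day 18; the clinic days hit are 2, 4, 6, 8, 10, 12, 14, 16, 18.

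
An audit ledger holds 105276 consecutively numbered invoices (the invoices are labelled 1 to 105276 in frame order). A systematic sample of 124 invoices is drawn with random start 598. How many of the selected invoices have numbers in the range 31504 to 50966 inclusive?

k = 105276/124 = 849
First selection ≥ 31504: 598 + ⌈(31504−598)/849⌉·849 = 598 + 37×849 = 32011
Last selection ≤ 50966: 598 + ⌊(50966−598)/849⌋·849 = 598 + 59×849 = 50689
Count = 59 − 37 + 1 = 23

23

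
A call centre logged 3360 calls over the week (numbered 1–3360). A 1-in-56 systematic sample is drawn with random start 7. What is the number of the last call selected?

3311

k = 56
60th selection = r + (60−1)·k = 7 + 59×56 = 7 + 3304 = 3311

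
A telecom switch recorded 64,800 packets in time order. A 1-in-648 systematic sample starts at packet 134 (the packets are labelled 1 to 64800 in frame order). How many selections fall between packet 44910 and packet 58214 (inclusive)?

20

k = 648
First selection ≥ 44910: 134 + ⌈(44910−134)/648⌉·648 = 134 + 70×648 = 45494
Last selection ≤ 58214: 134 + ⌊(58214−134)/648⌋·648 = 134 + 89×648 = 57806
Count = 89 − 70 + 1 = 20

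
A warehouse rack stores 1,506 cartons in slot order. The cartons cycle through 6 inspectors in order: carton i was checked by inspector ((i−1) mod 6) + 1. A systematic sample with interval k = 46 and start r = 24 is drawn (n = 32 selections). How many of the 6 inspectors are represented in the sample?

3

Consecutive selections differ by k = 46, so their inspector numbers differ by 46 mod 6 = 4.
gcd(46, 6) = 2, so the sample visits 6/2 = 3 distinct residues mod 6.
Start 24 is inspector 6; the inspectors hit are 2, 4, 6.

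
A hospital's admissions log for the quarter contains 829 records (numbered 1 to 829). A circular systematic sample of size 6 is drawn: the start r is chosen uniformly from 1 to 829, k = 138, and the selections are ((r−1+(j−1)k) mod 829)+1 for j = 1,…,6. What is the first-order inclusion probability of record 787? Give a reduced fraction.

6/829

For each position j, as r ranges over 1…829 the j-th selection hits every record exactly once, so record 787 is selected for exactly 6 of the 829 starts.
Inclusion probability = 6/829.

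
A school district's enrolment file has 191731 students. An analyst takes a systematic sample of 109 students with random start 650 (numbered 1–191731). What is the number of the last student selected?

190622

k = 191731/109 = 1759
109th selection = r + (109−1)·k = 650 + 108×1759 = 650 + 189972 = 190622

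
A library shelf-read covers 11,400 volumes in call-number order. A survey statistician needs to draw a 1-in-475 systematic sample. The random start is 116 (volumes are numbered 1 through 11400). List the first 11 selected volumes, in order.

116, 591, 1066, 1541, 2016, 2491, 2966, 3441, 3916, 4391, 4866

volume 1: 116
volume 2: 116 + 475 = 591
volume 3: 591 + 475 = 1066
volume 4: 1066 + 475 = 1541
volume 5: 1541 + 475 = 2016
volume 6: 2016 + 475 = 2491
volume 7: 2491 + 475 = 2966
volume 8: 2966 + 475 = 3441
volume 9: 3441 + 475 = 3916
volume 10: 3916 + 475 = 4391
volume 11: 4391 + 475 = 4866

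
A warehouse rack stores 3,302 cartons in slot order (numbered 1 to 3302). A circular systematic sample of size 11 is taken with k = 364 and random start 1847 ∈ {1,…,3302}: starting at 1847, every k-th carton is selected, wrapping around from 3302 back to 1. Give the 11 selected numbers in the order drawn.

1847, 2211, 2575, 2939, 1, 365, 729, 1093, 1457, 1821, 2185

Selection 1: 1847
Selection 2: 1847 + 364 = 2211
Selection 3: 2211 + 364 = 2575
Selection 4: 2575 + 364 = 2939
Selection 5: 2939 + 364 = 3303 → 3303 − 3302 = 1
Selection 6: 1 + 364 = 365
Selection 7: 365 + 364 = 729
Selection 8: 729 + 364 = 1093
Selection 9: 1093 + 364 = 1457
Selection 10: 1457 + 364 = 1821
Selection 11: 1821 + 364 = 2185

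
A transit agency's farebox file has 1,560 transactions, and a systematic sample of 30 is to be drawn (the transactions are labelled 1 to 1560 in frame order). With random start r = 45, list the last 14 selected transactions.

k = N/n = 1560/30 = 52
17th selection = 45 + 16×52 = 877
18th: 877 + 52 = 929
19th: 929 + 52 = 981
20th: 981 + 52 = 1033
21st: 1033 + 52 = 1085
22nd: 1085 + 52 = 1137
23rd: 1137 + 52 = 1189
24th: 1189 + 52 = 1241
25th: 1241 + 52 = 1293
26th: 1293 + 52 = 1345
27th: 1345 + 52 = 1397
28th: 1397 + 52 = 1449
29th: 1449 + 52 = 1501
30th: 1501 + 52 = 1553

877, 929, 981, 1033, 1085, 1137, 1189, 1241, 1293, 1345, 1397, 1449, 1501, 1553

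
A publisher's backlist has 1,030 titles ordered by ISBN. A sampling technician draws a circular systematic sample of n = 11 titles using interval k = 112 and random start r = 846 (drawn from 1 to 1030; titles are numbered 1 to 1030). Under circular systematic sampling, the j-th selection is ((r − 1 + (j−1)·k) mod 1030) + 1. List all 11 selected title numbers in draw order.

846, 958, 40, 152, 264, 376, 488, 600, 712, 824, 936

Selection 1: 846
Selection 2: 846 + 112 = 958
Selection 3: 958 + 112 = 1070 → 1070 − 1030 = 40
Selection 4: 40 + 112 = 152
Selection 5: 152 + 112 = 264
Selection 6: 264 + 112 = 376
Selection 7: 376 + 112 = 488
Selection 8: 488 + 112 = 600
Selection 9: 600 + 112 = 712
Selection 10: 712 + 112 = 824
Selection 11: 824 + 112 = 936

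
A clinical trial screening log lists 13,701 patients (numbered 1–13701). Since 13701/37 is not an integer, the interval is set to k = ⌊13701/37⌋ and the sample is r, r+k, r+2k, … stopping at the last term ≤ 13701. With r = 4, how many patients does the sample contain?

38

k = ⌊13701/37⌋ = 370
Achieved size = ⌊(13701 − 4)/370⌋ + 1 = ⌊13697/370⌋ + 1 = 37 + 1 = 38
(last selection: 4 + 37×370 = 13694 ≤ 13701; next would be 14064 > 13701)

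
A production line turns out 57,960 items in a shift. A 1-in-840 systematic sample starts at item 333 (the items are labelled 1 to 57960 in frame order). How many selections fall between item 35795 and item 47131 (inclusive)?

k = 840
First selection ≥ 35795: 333 + ⌈(35795−333)/840⌉·840 = 333 + 43×840 = 36453
Last selection ≤ 47131: 333 + ⌊(47131−333)/840⌋·840 = 333 + 55×840 = 46533
Count = 55 − 43 + 1 = 13

13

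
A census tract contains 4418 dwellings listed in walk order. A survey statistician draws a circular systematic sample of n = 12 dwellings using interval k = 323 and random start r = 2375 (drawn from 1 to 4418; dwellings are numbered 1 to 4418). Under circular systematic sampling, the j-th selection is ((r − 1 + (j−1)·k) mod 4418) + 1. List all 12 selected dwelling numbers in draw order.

2375, 2698, 3021, 3344, 3667, 3990, 4313, 218, 541, 864, 1187, 1510

Selection 1: 2375
Selection 2: 2375 + 323 = 2698
Selection 3: 2698 + 323 = 3021
Selection 4: 3021 + 323 = 3344
Selection 5: 3344 + 323 = 3667
Selection 6: 3667 + 323 = 3990
Selection 7: 3990 + 323 = 4313
Selection 8: 4313 + 323 = 4636 → 4636 − 4418 = 218
Selection 9: 218 + 323 = 541
Selection 10: 541 + 323 = 864
Selection 11: 864 + 323 = 1187
Selection 12: 1187 + 323 = 1510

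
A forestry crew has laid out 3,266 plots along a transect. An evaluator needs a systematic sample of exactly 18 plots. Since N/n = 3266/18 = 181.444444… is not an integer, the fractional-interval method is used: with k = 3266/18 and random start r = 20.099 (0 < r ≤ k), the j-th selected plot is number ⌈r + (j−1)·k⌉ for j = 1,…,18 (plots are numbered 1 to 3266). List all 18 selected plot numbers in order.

j=1: r + 0k = 20.099 → ⌈·⌉ = 21
j=2: r + 1k = 201.543444… → ⌈·⌉ = 202
j=3: r + 2k = 382.987888… → ⌈·⌉ = 383
j=4: r + 3k = 564.432333… → ⌈·⌉ = 565
j=5: r + 4k = 745.876777… → ⌈·⌉ = 746
j=6: r + 5k = 927.321222… → ⌈·⌉ = 928
j=7: r + 6k = 1108.765666… → ⌈·⌉ = 1109
j=8: r + 7k = 1290.210111… → ⌈·⌉ = 1291
j=9: r + 8k = 1471.654555… → ⌈·⌉ = 1472
j=10: r + 9k = 1653.099 → ⌈·⌉ = 1654
j=11: r + 10k = 1834.543444… → ⌈·⌉ = 1835
j=12: r + 11k = 2015.987888… → ⌈·⌉ = 2016
j=13: r + 12k = 2197.432333… → ⌈·⌉ = 2198
j=14: r + 13k = 2378.876777… → ⌈·⌉ = 2379
j=15: r + 14k = 2560.321222… → ⌈·⌉ = 2561
j=16: r + 15k = 2741.765666… → ⌈·⌉ = 2742
j=17: r + 16k = 2923.210111… → ⌈·⌉ = 2924
j=18: r + 17k = 3104.654555… → ⌈·⌉ = 3105

21, 202, 383, 565, 746, 928, 1109, 1291, 1472, 1654, 1835, 2016, 2198, 2379, 2561, 2742, 2924, 3105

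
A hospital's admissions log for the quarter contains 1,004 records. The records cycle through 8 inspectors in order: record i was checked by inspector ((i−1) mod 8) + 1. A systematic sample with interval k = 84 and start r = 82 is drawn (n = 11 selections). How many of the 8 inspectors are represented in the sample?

2

Consecutive selections differ by k = 84, so their inspector numbers differ by 84 mod 8 = 4.
gcd(84, 8) = 4, so the sample visits 8/4 = 2 distinct residues mod 8.
Start 82 is inspector 2; the inspectors hit are 2, 6.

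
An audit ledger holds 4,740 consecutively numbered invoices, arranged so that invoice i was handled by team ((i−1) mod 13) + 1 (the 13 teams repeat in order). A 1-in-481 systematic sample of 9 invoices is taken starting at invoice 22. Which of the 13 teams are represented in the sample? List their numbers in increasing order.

9

Consecutive selections differ by k = 481, so their team numbers differ by 481 mod 13 = 0.
gcd(481, 13) = 13, so the sample visits 13/13 = 1 distinct residues mod 13.
Start 22 is team 9; the teams hit are 9.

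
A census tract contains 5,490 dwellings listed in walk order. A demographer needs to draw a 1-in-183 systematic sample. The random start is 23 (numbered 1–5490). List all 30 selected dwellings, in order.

dwelling 1: 23
dwelling 2: 23 + 183 = 206
dwelling 3: 206 + 183 = 389
dwelling 4: 389 + 183 = 572
dwelling 5: 572 + 183 = 755
dwelling 6: 755 + 183 = 938
dwelling 7: 938 + 183 = 1121
dwelling 8: 1121 + 183 = 1304
dwelling 9: 1304 + 183 = 1487
dwelling 10: 1487 + 183 = 1670
dwelling 11: 1670 + 183 = 1853
dwelling 12: 1853 + 183 = 2036
dwelling 13: 2036 + 183 = 2219
dwelling 14: 2219 + 183 = 2402
dwelling 15: 2402 + 183 = 2585
dwelling 16: 2585 + 183 = 2768
dwelling 17: 2768 + 183 = 2951
dwelling 18: 2951 + 183 = 3134
dwelling 19: 3134 + 183 = 3317
dwelling 20: 3317 + 183 = 3500
dwelling 21: 3500 + 183 = 3683
dwelling 22: 3683 + 183 = 3866
dwelling 23: 3866 + 183 = 4049
dwelling 24: 4049 + 183 = 4232
dwelling 25: 4232 + 183 = 4415
dwelling 26: 4415 + 183 = 4598
dwelling 27: 4598 + 183 = 4781
dwelling 28: 4781 + 183 = 4964
dwelling 29: 4964 + 183 = 5147
dwelling 30: 5147 + 183 = 5330

23, 206, 389, 572, 755, 938, 1121, 1304, 1487, 1670, 1853, 2036, 2219, 2402, 2585, 2768, 2951, 3134, 3317, 3500, 3683, 3866, 4049, 4232, 4415, 4598, 4781, 4964, 5147, 5330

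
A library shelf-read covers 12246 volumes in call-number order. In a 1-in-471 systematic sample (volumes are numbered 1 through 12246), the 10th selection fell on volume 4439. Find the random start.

200

k = 471
r = 4439 − (10−1)×471 = 4439 − 4239 = 200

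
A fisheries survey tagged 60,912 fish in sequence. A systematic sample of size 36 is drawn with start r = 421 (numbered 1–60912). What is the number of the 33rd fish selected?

54565

k = 60912/36 = 1692
33rd selection = r + (33−1)·k = 421 + 32×1692 = 421 + 54144 = 54565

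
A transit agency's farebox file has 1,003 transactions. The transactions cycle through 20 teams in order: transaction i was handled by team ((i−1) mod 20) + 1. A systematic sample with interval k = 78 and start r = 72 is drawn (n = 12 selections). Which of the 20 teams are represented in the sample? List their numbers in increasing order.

Consecutive selections differ by k = 78, so their team numbers differ by 78 mod 20 = 18.
gcd(78, 20) = 2, so the sample visits 20/2 = 10 distinct residues mod 20.
Start 72 is team 12; the teams hit are 2, 4, 6, 8, 10, 12, 14, 16, 18, 20.

2, 4, 6, 8, 10, 12, 14, 16, 18, 20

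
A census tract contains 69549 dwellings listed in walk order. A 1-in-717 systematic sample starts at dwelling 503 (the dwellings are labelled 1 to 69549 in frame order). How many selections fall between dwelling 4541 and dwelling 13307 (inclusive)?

12

k = 717
First selection ≥ 4541: 503 + ⌈(4541−503)/717⌉·717 = 503 + 6×717 = 4805
Last selection ≤ 13307: 503 + ⌊(13307−503)/717⌋·717 = 503 + 17×717 = 12692
Count = 17 − 6 + 1 = 12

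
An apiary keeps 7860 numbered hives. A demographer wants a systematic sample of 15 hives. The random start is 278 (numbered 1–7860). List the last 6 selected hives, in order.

k = N/n = 7860/15 = 524
10th selection = 278 + 9×524 = 4994
11th: 4994 + 524 = 5518
12th: 5518 + 524 = 6042
13th: 6042 + 524 = 6566
14th: 6566 + 524 = 7090
15th: 7090 + 524 = 7614

4994, 5518, 6042, 6566, 7090, 7614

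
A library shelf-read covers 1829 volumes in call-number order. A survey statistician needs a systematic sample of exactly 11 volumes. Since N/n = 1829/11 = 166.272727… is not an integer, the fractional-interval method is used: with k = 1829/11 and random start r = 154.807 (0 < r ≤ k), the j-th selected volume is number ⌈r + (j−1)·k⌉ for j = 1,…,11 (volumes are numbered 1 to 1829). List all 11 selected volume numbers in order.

155, 322, 488, 654, 820, 987, 1153, 1319, 1485, 1652, 1818

j=1: r + 0k = 154.807 → ⌈·⌉ = 155
j=2: r + 1k = 321.079727… → ⌈·⌉ = 322
j=3: r + 2k = 487.352454… → ⌈·⌉ = 488
j=4: r + 3k = 653.625181… → ⌈·⌉ = 654
j=5: r + 4k = 819.897909… → ⌈·⌉ = 820
j=6: r + 5k = 986.170636… → ⌈·⌉ = 987
j=7: r + 6k = 1152.443363… → ⌈·⌉ = 1153
j=8: r + 7k = 1318.716090… → ⌈·⌉ = 1319
j=9: r + 8k = 1484.988818… → ⌈·⌉ = 1485
j=10: r + 9k = 1651.261545… → ⌈·⌉ = 1652
j=11: r + 10k = 1817.534272… → ⌈·⌉ = 1818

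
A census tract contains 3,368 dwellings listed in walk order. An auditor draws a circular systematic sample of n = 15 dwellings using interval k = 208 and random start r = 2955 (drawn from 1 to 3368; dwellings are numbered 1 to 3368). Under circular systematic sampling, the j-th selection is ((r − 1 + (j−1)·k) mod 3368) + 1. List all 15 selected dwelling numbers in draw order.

2955, 3163, 3, 211, 419, 627, 835, 1043, 1251, 1459, 1667, 1875, 2083, 2291, 2499

Selection 1: 2955
Selection 2: 2955 + 208 = 3163
Selection 3: 3163 + 208 = 3371 → 3371 − 3368 = 3
Selection 4: 3 + 208 = 211
Selection 5: 211 + 208 = 419
Selection 6: 419 + 208 = 627
Selection 7: 627 + 208 = 835
Selection 8: 835 + 208 = 1043
Selection 9: 1043 + 208 = 1251
Selection 10: 1251 + 208 = 1459
Selection 11: 1459 + 208 = 1667
Selection 12: 1667 + 208 = 1875
Selection 13: 1875 + 208 = 2083
Selection 14: 2083 + 208 = 2291
Selection 15: 2291 + 208 = 2499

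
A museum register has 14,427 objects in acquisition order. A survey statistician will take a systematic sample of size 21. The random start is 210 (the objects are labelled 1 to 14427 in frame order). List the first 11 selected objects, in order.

k = N/n = 14427/21 = 687
object 1: 210
object 2: 210 + 687 = 897
object 3: 897 + 687 = 1584
object 4: 1584 + 687 = 2271
object 5: 2271 + 687 = 2958
object 6: 2958 + 687 = 3645
object 7: 3645 + 687 = 4332
object 8: 4332 + 687 = 5019
object 9: 5019 + 687 = 5706
object 10: 5706 + 687 = 6393
object 11: 6393 + 687 = 7080

210, 897, 1584, 2271, 2958, 3645, 4332, 5019, 5706, 6393, 7080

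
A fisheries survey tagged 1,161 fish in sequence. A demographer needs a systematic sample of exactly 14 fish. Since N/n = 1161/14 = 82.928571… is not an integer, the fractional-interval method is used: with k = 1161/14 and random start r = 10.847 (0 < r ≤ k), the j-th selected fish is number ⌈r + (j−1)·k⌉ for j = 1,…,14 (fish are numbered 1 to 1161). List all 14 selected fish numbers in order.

11, 94, 177, 260, 343, 426, 509, 592, 675, 758, 841, 924, 1006, 1089

j=1: r + 0k = 10.847 → ⌈·⌉ = 11
j=2: r + 1k = 93.775571… → ⌈·⌉ = 94
j=3: r + 2k = 176.704142… → ⌈·⌉ = 177
j=4: r + 3k = 259.632714… → ⌈·⌉ = 260
j=5: r + 4k = 342.561285… → ⌈·⌉ = 343
j=6: r + 5k = 425.489857… → ⌈·⌉ = 426
j=7: r + 6k = 508.418428… → ⌈·⌉ = 509
j=8: r + 7k = 591.347 → ⌈·⌉ = 592
j=9: r + 8k = 674.275571… → ⌈·⌉ = 675
j=10: r + 9k = 757.204142… → ⌈·⌉ = 758
j=11: r + 10k = 840.132714… → ⌈·⌉ = 841
j=12: r + 11k = 923.061285… → ⌈·⌉ = 924
j=13: r + 12k = 1005.989857… → ⌈·⌉ = 1006
j=14: r + 13k = 1088.918428… → ⌈·⌉ = 1089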